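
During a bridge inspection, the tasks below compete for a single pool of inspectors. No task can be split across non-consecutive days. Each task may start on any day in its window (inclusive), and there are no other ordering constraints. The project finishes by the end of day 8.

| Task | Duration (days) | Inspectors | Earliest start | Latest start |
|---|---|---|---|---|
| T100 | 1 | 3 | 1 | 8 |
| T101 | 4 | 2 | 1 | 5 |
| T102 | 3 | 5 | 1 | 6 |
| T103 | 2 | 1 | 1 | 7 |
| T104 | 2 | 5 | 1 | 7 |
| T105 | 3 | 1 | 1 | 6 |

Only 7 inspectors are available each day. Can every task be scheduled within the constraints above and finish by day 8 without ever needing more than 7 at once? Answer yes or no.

Schedule T100@1, T101@1, T102@2, T103@5, T104@5, T105@5: d1:5  d2:7  d3:7  d4:7  d5:7  d6:7  d7:1  d8:0 — peak 7 ≤ 7.

yes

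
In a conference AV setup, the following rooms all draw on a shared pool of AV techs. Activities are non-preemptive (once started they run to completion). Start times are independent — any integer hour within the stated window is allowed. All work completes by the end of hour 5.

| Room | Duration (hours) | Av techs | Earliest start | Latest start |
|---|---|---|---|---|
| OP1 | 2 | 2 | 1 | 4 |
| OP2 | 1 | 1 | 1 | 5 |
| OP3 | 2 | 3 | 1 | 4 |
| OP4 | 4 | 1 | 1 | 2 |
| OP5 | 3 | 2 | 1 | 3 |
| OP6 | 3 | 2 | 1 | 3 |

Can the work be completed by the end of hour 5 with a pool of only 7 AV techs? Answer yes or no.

Schedule OP1@1, OP2@1, OP3@1, OP4@2, OP5@3, OP6@3: h1:6  h2:6  h3:5  h4:5  h5:5 — peak 6 ≤ 7.

yes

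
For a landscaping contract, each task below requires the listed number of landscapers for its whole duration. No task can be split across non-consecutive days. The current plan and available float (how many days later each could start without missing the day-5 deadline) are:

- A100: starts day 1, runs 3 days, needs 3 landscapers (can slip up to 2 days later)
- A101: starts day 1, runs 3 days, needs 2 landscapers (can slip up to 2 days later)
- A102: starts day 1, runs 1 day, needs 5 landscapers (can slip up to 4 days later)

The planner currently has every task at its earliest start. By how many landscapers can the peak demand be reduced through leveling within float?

5

Early-start peak: d1:10  d2:5  d3:5  d4:0  d5:0 ⇒ 10.
Leveled (A100@1, A101@1, A102@4): d1:5  d2:5  d3:5  d4:5  d5:0 ⇒ 5.
Reduction 10 − 5 = 5.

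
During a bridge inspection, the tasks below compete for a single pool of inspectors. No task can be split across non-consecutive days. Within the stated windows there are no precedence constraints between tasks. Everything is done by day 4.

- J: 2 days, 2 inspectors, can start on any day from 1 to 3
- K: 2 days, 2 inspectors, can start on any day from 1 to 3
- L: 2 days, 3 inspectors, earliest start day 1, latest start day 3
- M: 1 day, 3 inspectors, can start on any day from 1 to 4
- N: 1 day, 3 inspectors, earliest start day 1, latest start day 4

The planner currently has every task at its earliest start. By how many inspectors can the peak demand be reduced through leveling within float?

8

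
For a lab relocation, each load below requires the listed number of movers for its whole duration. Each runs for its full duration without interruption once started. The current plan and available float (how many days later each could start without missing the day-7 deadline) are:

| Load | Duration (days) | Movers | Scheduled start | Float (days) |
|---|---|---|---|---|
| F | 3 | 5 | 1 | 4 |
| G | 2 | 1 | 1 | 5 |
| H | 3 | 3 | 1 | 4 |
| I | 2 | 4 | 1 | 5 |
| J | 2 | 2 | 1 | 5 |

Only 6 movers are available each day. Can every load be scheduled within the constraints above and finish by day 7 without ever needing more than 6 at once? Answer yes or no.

The minimum achievable peak is 7; 6 < 7, so no feasible schedule stays within the cap.

no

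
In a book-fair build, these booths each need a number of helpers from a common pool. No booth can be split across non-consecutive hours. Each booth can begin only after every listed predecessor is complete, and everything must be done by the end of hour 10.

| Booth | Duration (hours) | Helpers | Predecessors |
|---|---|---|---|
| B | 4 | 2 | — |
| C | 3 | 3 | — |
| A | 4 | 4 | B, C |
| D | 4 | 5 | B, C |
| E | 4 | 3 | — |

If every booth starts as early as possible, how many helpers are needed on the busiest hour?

9

Early-start schedule: B@1, C@1, A@5, D@5, E@1.
Load per hour: hour 1: 8, hour 2: 8, hour 3: 8, hour 4: 5, hour 5: 9, hour 6: 9, hour 7: 9, hour 8: 9, hour 9: 0, hour 10: 0.
Peak is 9.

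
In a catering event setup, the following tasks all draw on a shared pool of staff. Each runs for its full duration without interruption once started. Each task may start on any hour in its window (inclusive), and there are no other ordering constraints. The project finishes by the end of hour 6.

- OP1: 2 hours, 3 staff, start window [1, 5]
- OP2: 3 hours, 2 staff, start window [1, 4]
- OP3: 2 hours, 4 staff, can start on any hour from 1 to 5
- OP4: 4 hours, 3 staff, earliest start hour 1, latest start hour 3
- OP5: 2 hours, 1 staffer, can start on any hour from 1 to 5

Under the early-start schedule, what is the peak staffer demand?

13

Early-start schedule: OP1@1, OP2@1, OP3@1, OP4@1, OP5@1.
Load per hour: hour 1: 13, hour 2: 13, hour 3: 5, hour 4: 3, hour 5: 0, hour 6: 0.
Peak is 13.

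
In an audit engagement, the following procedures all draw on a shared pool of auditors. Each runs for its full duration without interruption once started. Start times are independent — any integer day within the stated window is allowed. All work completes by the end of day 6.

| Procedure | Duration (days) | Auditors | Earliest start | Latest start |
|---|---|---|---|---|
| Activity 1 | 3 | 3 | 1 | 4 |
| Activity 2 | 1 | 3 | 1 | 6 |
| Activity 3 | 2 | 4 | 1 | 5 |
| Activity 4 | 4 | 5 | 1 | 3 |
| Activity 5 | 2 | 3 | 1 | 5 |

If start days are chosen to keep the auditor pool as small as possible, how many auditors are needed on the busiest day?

8

Early-start (Activity 1@1, Activity 2@1, Activity 3@1, Activity 4@1, Activity 5@1) gives peak 18: d1:18  d2:15  d3:8  d4:5  d5:0  d6:0.
Shift Activity 2→4, Activity 4→3, Activity 5→5.
Schedule Activity 1@1, Activity 2@4, Activity 3@1, Activity 4@3, Activity 5@5: d1:7  d2:7  d3:8  d4:8  d5:8  d6:8 — peak 8.
Total auditor-days = 46 over 6 days ⇒ peak ≥ ⌈46/6⌉ = 8, so 8 is optimal.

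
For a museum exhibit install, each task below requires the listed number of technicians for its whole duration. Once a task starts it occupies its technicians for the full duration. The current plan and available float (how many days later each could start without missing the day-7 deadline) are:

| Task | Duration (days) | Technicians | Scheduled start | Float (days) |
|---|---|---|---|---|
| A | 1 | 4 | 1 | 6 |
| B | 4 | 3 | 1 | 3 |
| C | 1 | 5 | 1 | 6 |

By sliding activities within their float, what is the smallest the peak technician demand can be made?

5

Early-start (A@1, B@1, C@1) gives peak 12: d1:12  d2:3  d3:3  d4:3  d5:0  d6:0  d7:0.
Shift B→2, C→6.
Schedule A@1, B@2, C@6: d1:4  d2:3  d3:3  d4:3  d5:3  d6:5  d7:0 — peak 5.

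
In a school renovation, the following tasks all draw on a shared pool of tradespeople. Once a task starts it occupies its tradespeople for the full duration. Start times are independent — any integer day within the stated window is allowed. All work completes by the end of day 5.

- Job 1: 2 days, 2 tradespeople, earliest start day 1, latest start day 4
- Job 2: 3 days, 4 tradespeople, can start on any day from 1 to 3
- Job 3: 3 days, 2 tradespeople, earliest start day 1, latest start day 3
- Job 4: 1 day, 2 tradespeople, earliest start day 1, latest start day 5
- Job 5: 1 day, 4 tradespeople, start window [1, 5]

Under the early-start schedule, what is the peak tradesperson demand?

14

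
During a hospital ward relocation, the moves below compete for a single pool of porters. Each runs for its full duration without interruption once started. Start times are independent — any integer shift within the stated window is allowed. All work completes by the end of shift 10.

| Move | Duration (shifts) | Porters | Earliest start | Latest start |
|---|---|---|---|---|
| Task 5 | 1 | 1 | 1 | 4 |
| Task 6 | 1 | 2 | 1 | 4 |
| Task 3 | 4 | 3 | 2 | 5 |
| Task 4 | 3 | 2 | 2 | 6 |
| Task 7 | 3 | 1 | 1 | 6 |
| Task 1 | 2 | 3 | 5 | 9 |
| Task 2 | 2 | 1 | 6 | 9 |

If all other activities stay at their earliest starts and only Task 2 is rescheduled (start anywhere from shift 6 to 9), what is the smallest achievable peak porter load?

Task 2@6: s1:4  s2:6  s3:6  s4:5  s5:6  s6:4  s7:1  s8:0  s9:0  s10:0 → peak 6
Task 2@7: s1:4  s2:6  s3:6  s4:5  s5:6  s6:3  s7:1  s8:1  s9:0  s10:0 → peak 6
Task 2@8: s1:4  s2:6  s3:6  s4:5  s5:6  s6:3  s7:0  s8:1  s9:1  s10:0 → peak 6
Task 2@9: s1:4  s2:6  s3:6  s4:5  s5:6  s6:3  s7:0  s8:0  s9:1  s10:1 → peak 6
Best is Task 2@6, peak 6.

6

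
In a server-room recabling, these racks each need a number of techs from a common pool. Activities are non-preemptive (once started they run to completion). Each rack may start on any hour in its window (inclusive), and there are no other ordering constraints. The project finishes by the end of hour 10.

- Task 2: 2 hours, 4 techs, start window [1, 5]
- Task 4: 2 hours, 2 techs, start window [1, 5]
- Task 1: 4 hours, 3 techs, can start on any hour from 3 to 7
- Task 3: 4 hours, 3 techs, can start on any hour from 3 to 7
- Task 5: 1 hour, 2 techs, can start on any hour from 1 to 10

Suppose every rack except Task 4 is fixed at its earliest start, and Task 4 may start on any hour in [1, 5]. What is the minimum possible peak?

8

Task 4@1: h1:8  h2:6  h3:6  h4:6  h5:6  h6:6  h7:0  h8:0  h9:0  h10:0 → peak 8
Task 4@2: h1:6  h2:6  h3:8  h4:6  h5:6  h6:6  h7:0  h8:0  h9:0  h10:0 → peak 8
Task 4@3: h1:6  h2:4  h3:8  h4:8  h5:6  h6:6  h7:0  h8:0  h9:0  h10:0 → peak 8
Task 4@4: h1:6  h2:4  h3:6  h4:8  h5:8  h6:6  h7:0  h8:0  h9:0  h10:0 → peak 8
Task 4@5: h1:6  h2:4  h3:6  h4:6  h5:8  h6:8  h7:0  h8:0  h9:0  h10:0 → peak 8
Best is Task 4@1, peak 8.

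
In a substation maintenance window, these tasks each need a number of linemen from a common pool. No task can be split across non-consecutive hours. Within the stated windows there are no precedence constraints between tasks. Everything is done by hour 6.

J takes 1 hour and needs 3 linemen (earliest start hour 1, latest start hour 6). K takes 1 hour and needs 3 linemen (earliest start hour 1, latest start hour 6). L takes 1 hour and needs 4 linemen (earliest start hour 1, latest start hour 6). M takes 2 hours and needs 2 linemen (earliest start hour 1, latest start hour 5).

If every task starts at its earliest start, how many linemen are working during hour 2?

At early start, hour 2 has: M.
Demand: 2 = 2.

2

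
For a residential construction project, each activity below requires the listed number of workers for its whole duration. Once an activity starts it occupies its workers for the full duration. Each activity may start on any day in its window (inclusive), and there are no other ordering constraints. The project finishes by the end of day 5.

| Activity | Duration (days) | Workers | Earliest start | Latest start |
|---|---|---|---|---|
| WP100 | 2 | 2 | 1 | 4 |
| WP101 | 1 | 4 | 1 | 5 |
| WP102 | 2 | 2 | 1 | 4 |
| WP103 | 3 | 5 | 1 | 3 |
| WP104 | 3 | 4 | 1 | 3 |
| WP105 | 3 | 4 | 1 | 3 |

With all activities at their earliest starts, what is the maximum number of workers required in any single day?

21

Early-start schedule: WP100@1, WP101@1, WP102@1, WP103@1, WP104@1, WP105@1.
Load per day: day 1: 21, day 2: 17, day 3: 13, day 4: 0, day 5: 0.
Peak is 21.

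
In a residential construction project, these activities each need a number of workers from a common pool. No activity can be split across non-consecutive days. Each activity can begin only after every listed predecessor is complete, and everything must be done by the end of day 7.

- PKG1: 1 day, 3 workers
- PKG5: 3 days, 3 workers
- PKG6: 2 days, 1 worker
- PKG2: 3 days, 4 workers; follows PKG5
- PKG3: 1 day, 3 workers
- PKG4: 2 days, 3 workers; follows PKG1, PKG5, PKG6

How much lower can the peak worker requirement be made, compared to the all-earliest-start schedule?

3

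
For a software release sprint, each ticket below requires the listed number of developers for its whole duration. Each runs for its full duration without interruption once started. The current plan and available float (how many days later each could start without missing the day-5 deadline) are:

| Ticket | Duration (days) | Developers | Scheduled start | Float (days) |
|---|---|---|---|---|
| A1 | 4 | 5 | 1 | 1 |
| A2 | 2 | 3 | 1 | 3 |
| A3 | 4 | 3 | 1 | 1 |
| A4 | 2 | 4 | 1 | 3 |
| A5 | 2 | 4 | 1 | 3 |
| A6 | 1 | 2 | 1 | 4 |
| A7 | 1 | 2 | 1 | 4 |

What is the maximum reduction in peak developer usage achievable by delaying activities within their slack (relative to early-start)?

8

Early-start peak: d1:23  d2:19  d3:8  d4:8  d5:0 ⇒ 23.
Leveled (A1@1, A2@1, A3@1, A4@1, A5@3, A6@3, A7@4): d1:15  d2:15  d3:14  d4:14  d5:0 ⇒ 15.
Reduction 23 − 15 = 8.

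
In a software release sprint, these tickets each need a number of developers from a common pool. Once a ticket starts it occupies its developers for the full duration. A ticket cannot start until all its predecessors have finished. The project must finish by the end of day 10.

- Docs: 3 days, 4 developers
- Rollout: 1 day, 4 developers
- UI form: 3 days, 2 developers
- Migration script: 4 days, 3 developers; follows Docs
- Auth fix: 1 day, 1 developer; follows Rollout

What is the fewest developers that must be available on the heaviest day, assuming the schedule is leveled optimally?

5

Early-start (Docs@1, Rollout@1, UI form@1, Migration script@4, Auth fix@2) gives peak 10: d1:10  d2:7  d3:6  d4:3  d5:3  d6:3  d7:3  d8:0  d9:0  d10:0.
Shift Rollout→4, UI form→5, Migration script→5, Auth fix→8.
Schedule Docs@1, Rollout@4, UI form@5, Migration script@5, Auth fix@8: d1:4  d2:4  d3:4  d4:4  d5:5  d6:5  d7:5  d8:4  d9:0  d10:0 — peak 5.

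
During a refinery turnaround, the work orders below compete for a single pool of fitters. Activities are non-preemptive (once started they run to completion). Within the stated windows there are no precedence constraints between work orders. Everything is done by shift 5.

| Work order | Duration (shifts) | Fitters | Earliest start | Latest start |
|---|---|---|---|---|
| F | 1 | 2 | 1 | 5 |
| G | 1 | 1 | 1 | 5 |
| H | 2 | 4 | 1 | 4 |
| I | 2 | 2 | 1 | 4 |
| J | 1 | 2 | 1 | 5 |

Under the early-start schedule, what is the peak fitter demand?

11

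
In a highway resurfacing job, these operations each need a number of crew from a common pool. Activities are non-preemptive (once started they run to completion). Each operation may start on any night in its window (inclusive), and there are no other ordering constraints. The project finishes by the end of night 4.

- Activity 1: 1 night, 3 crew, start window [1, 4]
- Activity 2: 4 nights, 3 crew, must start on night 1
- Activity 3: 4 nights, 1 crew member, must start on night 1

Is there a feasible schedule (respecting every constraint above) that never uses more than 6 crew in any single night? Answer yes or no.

no

The minimum achievable peak is 7; 6 < 7, so no feasible schedule stays within the cap.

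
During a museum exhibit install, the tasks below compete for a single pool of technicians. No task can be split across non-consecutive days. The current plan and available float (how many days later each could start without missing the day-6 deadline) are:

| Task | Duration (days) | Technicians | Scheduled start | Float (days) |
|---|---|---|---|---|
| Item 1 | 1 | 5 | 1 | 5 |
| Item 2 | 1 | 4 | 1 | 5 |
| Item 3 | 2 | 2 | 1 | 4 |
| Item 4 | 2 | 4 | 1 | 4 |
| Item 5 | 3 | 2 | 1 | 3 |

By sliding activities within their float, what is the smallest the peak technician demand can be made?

Early-start (Item 1@1, Item 2@1, Item 3@1, Item 4@1, Item 5@1) gives peak 17: d1:17  d2:8  d3:2  d4:0  d5:0  d6:0.
Shift Item 2→2, Item 3→2, Item 4→3, Item 5→4.
Schedule Item 1@1, Item 2@2, Item 3@2, Item 4@3, Item 5@4: d1:5  d2:6  d3:6  d4:6  d5:2  d6:2 — peak 6.

6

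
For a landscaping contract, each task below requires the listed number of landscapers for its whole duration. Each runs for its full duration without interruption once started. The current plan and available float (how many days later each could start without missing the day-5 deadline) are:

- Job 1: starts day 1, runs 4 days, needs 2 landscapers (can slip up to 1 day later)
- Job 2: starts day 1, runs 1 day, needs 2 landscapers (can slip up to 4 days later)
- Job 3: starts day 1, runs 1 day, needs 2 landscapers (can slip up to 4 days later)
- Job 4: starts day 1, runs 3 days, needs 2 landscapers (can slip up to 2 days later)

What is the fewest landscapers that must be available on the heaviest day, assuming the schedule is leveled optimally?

Early-start (Job 1@1, Job 2@1, Job 3@1, Job 4@1) gives peak 8: d1:8  d2:4  d3:4  d4:2  d5:0.
Shift Job 3→2, Job 4→3.
Schedule Job 1@1, Job 2@1, Job 3@2, Job 4@3: d1:4  d2:4  d3:4  d4:4  d5:2 — peak 4.
Total landscaper-days = 18 over 5 days ⇒ peak ≥ ⌈18/5⌉ = 4, so 4 is optimal.

4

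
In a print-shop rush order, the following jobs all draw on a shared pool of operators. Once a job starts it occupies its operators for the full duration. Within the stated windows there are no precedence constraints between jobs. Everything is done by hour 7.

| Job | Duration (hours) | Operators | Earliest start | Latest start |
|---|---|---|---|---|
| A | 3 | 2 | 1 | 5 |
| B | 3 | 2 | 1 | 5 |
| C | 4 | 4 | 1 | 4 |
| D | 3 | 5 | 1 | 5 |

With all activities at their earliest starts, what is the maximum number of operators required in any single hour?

Early-start schedule: A@1, B@1, C@1, D@1.
Load per hour: hour 1: 13, hour 2: 13, hour 3: 13, hour 4: 4, hour 5: 0, hour 6: 0, hour 7: 0.
Peak is 13.

13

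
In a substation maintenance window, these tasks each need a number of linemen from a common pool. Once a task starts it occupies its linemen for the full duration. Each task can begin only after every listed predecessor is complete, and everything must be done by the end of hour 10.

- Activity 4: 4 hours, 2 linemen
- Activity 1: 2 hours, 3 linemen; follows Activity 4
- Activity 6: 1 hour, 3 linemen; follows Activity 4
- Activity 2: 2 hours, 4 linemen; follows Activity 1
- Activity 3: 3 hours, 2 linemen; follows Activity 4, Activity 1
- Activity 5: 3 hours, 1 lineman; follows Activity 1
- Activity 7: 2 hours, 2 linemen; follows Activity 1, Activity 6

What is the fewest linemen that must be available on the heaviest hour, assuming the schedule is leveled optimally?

7

Early-start (Activity 4@1, Activity 1@5, Activity 6@5, Activity 2@7, Activity 3@7, Activity 5@7, Activity 7@7) gives peak 9: h1:2  h2:2  h3:2  h4:2  h5:6  h6:3  h7:9  h8:9  h9:3  h10:0.
Shift Activity 7→9.
Schedule Activity 4@1, Activity 1@5, Activity 6@5, Activity 2@7, Activity 3@7, Activity 5@7, Activity 7@9: h1:2  h2:2  h3:2  h4:2  h5:6  h6:3  h7:7  h8:7  h9:5  h10:2 — peak 7.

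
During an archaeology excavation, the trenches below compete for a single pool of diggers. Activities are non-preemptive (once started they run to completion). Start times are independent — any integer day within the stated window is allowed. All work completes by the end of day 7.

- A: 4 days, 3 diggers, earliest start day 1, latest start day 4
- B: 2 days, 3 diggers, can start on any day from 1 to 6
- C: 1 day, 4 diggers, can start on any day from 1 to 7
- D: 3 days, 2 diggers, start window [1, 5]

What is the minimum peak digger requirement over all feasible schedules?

5

Early-start (A@1, B@1, C@1, D@1) gives peak 12: d1:12  d2:8  d3:5  d4:3  d5:0  d6:0  d7:0.
Shift B→5, C→7.
Schedule A@1, B@5, C@7, D@1: d1:5  d2:5  d3:5  d4:3  d5:3  d6:3  d7:4 — peak 5.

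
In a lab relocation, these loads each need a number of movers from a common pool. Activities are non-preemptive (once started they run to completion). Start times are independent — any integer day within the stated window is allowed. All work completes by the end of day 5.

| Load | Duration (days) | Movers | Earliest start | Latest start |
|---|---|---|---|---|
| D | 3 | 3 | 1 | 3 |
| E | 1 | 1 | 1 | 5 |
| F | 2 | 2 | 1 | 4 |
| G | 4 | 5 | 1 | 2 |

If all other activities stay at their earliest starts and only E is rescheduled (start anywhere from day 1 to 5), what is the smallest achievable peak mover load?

10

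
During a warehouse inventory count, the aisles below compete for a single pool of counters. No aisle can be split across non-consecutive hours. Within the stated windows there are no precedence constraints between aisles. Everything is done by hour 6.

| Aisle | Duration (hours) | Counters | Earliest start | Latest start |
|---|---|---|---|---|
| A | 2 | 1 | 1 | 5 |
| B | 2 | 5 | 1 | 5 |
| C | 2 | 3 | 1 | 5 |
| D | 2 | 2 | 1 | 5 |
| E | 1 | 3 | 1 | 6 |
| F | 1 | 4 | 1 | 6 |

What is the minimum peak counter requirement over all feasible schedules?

Early-start (A@1, B@1, C@1, D@1, E@1, F@1) gives peak 18: h1:18  h2:11  h3:0  h4:0  h5:0  h6:0.
Shift B→3, C→5, D→5, F→2.
Schedule A@1, B@3, C@5, D@5, E@1, F@2: h1:4  h2:5  h3:5  h4:5  h5:5  h6:5 — peak 5.
Total counter-hours = 29 over 6 hours ⇒ peak ≥ ⌈29/6⌉ = 5, so 5 is optimal.

5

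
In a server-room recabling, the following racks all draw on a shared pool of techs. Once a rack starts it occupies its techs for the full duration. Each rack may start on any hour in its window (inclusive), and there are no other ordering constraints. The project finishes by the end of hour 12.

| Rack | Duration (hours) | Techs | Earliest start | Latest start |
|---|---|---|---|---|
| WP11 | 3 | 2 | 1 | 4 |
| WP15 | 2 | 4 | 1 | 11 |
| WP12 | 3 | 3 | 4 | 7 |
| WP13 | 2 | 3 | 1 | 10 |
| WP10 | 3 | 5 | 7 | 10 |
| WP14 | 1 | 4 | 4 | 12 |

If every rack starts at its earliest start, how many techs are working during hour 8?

5

At early start, hour 8 has: WP10.
Demand: 5 = 5.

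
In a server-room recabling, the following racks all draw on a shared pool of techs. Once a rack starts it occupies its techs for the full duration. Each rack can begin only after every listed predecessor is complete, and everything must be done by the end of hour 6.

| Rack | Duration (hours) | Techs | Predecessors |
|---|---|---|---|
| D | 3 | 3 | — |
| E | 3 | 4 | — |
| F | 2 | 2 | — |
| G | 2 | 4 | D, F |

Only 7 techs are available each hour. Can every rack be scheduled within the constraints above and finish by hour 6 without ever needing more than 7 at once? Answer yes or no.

no

The minimum achievable peak is 8; 7 < 8, so no feasible schedule stays within the cap.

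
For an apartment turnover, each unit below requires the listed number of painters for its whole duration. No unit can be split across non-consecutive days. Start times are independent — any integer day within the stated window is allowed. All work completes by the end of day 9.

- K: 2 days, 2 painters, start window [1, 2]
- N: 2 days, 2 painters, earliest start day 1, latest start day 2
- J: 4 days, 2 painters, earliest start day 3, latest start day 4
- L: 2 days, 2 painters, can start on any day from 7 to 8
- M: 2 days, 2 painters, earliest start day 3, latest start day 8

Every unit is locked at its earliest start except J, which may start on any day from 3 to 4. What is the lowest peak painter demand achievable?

4

J@3: d1:4  d2:4  d3:4  d4:4  d5:2  d6:2  d7:2  d8:2  d9:0 → peak 4
J@4: d1:4  d2:4  d3:2  d4:4  d5:2  d6:2  d7:4  d8:2  d9:0 → peak 4
Best is J@3, peak 4.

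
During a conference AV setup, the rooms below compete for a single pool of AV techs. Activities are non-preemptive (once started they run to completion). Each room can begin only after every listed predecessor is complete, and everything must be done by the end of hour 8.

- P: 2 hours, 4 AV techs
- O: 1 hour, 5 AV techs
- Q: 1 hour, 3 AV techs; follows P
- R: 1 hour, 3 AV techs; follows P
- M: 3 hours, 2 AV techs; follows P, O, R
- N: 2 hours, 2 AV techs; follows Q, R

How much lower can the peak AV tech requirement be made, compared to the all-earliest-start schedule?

4

Early-start peak: h1:9  h2:4  h3:6  h4:4  h5:4  h6:2  h7:0  h8:0 ⇒ 9.
Leveled (P@1, O@3, Q@4, R@5, M@6, N@6): h1:4  h2:4  h3:5  h4:3  h5:3  h6:4  h7:4  h8:2 ⇒ 5.
Reduction 9 − 5 = 4.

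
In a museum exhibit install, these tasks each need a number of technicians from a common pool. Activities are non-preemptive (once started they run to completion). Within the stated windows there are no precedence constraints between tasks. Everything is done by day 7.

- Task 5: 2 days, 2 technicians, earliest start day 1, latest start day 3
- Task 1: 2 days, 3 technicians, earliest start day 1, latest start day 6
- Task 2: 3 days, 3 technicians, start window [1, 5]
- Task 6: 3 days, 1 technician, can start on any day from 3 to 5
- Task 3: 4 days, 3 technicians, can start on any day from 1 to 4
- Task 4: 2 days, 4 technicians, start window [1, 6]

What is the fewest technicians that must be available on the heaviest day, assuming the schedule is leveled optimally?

7

Early-start (Task 5@1, Task 1@1, Task 2@1, Task 6@3, Task 3@1, Task 4@1) gives peak 15: d1:15  d2:15  d3:7  d4:4  d5:1  d6:0  d7:0.
Shift Task 2→3, Task 3→3, Task 4→6.
Schedule Task 5@1, Task 1@1, Task 2@3, Task 6@3, Task 3@3, Task 4@6: d1:5  d2:5  d3:7  d4:7  d5:7  d6:7  d7:4 — peak 7.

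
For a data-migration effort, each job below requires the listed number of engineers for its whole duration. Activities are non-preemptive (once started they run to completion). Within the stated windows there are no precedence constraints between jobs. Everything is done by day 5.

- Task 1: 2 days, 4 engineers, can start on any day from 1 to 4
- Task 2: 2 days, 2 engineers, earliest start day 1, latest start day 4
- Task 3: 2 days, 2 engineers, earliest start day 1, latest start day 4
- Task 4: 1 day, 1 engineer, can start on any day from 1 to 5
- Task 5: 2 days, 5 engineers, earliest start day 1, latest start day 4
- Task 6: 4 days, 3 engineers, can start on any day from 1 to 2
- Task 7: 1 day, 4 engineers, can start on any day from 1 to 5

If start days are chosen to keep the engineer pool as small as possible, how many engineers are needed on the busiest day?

10

Early-start (Task 1@1, Task 2@1, Task 3@1, Task 4@1, Task 5@1, Task 6@1, Task 7@1) gives peak 21: d1:21  d2:16  d3:3  d4:3  d5:0.
Shift Task 3→3, Task 5→3, Task 7→5.
Schedule Task 1@1, Task 2@1, Task 3@3, Task 4@1, Task 5@3, Task 6@1, Task 7@5: d1:10  d2:9  d3:10  d4:10  d5:4 — peak 10.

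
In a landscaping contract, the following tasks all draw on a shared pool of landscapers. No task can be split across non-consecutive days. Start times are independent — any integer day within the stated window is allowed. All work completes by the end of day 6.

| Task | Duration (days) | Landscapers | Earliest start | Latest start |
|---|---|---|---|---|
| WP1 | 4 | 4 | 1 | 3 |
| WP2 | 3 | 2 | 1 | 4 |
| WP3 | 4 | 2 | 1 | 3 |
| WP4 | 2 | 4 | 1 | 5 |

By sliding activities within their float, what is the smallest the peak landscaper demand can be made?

Early-start (WP1@1, WP2@1, WP3@1, WP4@1) gives peak 12: d1:12  d2:12  d3:8  d4:6  d5:0  d6:0.
Shift WP4→5.
Schedule WP1@1, WP2@1, WP3@1, WP4@5: d1:8  d2:8  d3:8  d4:6  d5:4  d6:4 — peak 8.

8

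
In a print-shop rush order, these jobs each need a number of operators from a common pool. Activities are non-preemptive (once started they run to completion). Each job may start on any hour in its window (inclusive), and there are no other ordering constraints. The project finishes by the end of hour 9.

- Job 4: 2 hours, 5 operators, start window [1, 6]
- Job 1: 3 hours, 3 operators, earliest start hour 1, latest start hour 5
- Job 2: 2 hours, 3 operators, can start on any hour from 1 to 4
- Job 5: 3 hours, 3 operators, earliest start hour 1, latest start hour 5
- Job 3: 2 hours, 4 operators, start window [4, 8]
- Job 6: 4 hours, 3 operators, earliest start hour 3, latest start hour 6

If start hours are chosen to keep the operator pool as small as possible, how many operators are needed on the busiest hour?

Early-start (Job 4@1, Job 1@1, Job 2@1, Job 5@1, Job 3@4, Job 6@3) gives peak 14: h1:14  h2:14  h3:9  h4:7  h5:7  h6:3  h7:0  h8:0  h9:0.
Shift Job 1→3, Job 2→3, Job 5→5, Job 3→8, Job 6→6.
Schedule Job 4@1, Job 1@3, Job 2@3, Job 5@5, Job 3@8, Job 6@6: h1:5  h2:5  h3:6  h4:6  h5:6  h6:6  h7:6  h8:7  h9:7 — peak 7.

7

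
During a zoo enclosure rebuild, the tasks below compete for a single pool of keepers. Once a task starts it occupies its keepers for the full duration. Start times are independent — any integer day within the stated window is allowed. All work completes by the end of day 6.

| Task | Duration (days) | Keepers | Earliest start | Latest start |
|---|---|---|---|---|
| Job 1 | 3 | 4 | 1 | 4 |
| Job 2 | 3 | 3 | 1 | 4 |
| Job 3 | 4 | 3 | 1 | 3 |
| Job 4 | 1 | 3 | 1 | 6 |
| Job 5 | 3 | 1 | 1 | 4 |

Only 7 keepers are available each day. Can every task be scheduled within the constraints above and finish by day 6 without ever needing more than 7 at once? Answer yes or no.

Schedule Job 1@1, Job 2@4, Job 3@1, Job 4@5, Job 5@4: d1:7  d2:7  d3:7  d4:7  d5:7  d6:4 — peak 7 ≤ 7.

yes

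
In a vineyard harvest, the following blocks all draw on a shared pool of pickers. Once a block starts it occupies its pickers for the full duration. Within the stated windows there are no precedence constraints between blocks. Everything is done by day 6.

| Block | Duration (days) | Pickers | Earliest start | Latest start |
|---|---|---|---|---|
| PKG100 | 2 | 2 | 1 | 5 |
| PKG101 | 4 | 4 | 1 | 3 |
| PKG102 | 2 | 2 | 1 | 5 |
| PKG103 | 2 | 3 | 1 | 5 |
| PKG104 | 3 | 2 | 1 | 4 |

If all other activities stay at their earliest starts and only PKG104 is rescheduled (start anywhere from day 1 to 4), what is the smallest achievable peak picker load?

PKG104@1: d1:13  d2:13  d3:6  d4:4  d5:0  d6:0 → peak 13
PKG104@2: d1:11  d2:13  d3:6  d4:6  d5:0  d6:0 → peak 13
PKG104@3: d1:11  d2:11  d3:6  d4:6  d5:2  d6:0 → peak 11
PKG104@4: d1:11  d2:11  d3:4  d4:6  d5:2  d6:2 → peak 11
Best is PKG104@3, peak 11.

11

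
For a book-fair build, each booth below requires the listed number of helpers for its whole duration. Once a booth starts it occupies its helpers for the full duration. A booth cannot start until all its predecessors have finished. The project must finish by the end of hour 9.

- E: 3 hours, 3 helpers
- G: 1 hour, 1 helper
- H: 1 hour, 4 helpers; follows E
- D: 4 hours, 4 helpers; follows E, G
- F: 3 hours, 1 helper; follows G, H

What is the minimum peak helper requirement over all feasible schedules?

Early-start (E@1, G@1, H@4, D@4, F@5) gives peak 8: h1:4  h2:3  h3:3  h4:8  h5:5  h6:5  h7:5  h8:0  h9:0.
Shift D→5.
Schedule E@1, G@1, H@4, D@5, F@5: h1:4  h2:3  h3:3  h4:4  h5:5  h6:5  h7:5  h8:4  h9:0 — peak 5.

5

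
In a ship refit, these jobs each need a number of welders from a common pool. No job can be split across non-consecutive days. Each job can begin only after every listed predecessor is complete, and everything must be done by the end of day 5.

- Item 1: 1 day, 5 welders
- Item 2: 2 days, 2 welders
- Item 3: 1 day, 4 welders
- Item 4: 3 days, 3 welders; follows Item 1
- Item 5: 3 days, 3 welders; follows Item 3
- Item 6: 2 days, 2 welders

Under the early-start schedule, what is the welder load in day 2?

At early start, day 2 has: Item 2, Item 4, Item 5, Item 6.
Demand: 2 + 3 + 3 + 2 = 10.

10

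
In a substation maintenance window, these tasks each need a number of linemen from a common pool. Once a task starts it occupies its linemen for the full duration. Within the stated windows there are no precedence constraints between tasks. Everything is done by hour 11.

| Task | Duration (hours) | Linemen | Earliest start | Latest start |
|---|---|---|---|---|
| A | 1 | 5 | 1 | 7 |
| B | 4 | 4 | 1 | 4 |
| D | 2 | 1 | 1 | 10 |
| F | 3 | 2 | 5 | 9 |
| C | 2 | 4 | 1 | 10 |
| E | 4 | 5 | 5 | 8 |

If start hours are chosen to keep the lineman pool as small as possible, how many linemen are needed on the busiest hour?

6

Early-start (A@1, B@1, D@1, F@5, C@1, E@5) gives peak 14: h1:14  h2:9  h3:4  h4:4  h5:7  h6:7  h7:7  h8:5  h9:0  h10:0  h11:0.
Shift B→2, C→6, E→8.
Schedule A@1, B@2, D@1, F@5, C@6, E@8: h1:6  h2:5  h3:4  h4:4  h5:6  h6:6  h7:6  h8:5  h9:5  h10:5  h11:5 — peak 6.
Total lineman-hours = 57 over 11 hours ⇒ peak ≥ ⌈57/11⌉ = 6, so 6 is optimal.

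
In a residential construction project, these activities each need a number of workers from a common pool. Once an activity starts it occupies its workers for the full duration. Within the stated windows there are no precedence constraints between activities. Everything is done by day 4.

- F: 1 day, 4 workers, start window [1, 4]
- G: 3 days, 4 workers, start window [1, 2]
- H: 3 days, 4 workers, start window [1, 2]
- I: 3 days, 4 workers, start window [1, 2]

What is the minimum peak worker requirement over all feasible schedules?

Early-start (F@1, G@1, H@1, I@1) gives peak 16: d1:16  d2:12  d3:12  d4:0.
Shift I→2.
Schedule F@1, G@1, H@1, I@2: d1:12  d2:12  d3:12  d4:4 — peak 12.

12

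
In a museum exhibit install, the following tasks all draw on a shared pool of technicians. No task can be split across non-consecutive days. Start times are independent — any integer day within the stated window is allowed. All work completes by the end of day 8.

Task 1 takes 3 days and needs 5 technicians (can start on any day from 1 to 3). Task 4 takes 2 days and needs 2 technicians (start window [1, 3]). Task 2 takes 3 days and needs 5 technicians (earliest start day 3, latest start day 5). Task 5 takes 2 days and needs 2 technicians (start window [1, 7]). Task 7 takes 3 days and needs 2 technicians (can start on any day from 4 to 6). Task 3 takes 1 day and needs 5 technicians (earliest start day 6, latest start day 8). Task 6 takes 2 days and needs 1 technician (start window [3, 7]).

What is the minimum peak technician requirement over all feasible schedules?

Early-start (Task 1@1, Task 4@1, Task 2@3, Task 5@1, Task 7@4, Task 3@6, Task 6@3) gives peak 11: d1:9  d2:9  d3:11  d4:8  d5:7  d6:7  d7:0  d8:0.
Shift Task 2→4, Task 5→3, Task 7→5, Task 3→8, Task 6→7.
Schedule Task 1@1, Task 4@1, Task 2@4, Task 5@3, Task 7@5, Task 3@8, Task 6@7: d1:7  d2:7  d3:7  d4:7  d5:7  d6:7  d7:3  d8:6 — peak 7.
Total technician-days = 51 over 8 days ⇒ peak ≥ ⌈51/8⌉ = 7, so 7 is optimal.

7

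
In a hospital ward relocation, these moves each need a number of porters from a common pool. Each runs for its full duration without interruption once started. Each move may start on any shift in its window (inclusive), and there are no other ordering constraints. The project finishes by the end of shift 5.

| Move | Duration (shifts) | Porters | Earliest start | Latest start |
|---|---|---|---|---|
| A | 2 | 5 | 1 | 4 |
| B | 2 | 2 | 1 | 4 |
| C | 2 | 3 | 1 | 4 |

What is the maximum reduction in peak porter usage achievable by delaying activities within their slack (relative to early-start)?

Early-start peak: s1:10  s2:10  s3:0  s4:0  s5:0 ⇒ 10.
Leveled (A@1, B@3, C@3): s1:5  s2:5  s3:5  s4:5  s5:0 ⇒ 5.
Reduction 10 − 5 = 5.

5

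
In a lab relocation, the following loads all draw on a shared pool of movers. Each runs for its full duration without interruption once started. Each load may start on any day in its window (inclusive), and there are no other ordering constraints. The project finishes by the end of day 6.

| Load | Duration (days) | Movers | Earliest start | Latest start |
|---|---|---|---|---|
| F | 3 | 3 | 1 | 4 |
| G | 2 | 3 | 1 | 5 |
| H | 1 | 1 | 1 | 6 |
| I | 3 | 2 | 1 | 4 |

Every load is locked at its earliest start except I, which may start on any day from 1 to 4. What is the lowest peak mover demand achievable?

7

I@1: d1:9  d2:8  d3:5  d4:0  d5:0  d6:0 → peak 9
I@2: d1:7  d2:8  d3:5  d4:2  d5:0  d6:0 → peak 8
I@3: d1:7  d2:6  d3:5  d4:2  d5:2  d6:0 → peak 7
I@4: d1:7  d2:6  d3:3  d4:2  d5:2  d6:2 → peak 7
Best is I@3, peak 7.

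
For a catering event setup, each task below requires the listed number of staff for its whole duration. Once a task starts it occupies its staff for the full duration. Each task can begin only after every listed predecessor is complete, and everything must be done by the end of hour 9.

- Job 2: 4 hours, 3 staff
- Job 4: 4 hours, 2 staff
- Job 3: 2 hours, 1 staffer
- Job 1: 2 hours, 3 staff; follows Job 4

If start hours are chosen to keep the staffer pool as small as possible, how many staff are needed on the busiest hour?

5

Early-start (Job 2@1, Job 4@1, Job 3@1, Job 1@5) gives peak 6: h1:6  h2:6  h3:5  h4:5  h5:3  h6:3  h7:0  h8:0  h9:0.
Shift Job 3→5.
Schedule Job 2@1, Job 4@1, Job 3@5, Job 1@5: h1:5  h2:5  h3:5  h4:5  h5:4  h6:4  h7:0  h8:0  h9:0 — peak 5.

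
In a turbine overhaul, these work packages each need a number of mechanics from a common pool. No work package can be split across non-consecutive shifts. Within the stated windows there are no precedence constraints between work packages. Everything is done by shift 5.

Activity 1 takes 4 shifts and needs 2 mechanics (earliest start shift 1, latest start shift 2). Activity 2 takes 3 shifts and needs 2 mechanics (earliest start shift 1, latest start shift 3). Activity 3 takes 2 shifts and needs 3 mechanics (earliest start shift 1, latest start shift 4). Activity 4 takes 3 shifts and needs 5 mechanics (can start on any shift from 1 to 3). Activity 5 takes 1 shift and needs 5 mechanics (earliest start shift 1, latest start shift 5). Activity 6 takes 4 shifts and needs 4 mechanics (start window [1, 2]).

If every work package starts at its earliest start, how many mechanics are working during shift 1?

At early start, shift 1 has: Activity 1, Activity 2, Activity 3, Activity 4, Activity 5, Activity 6.
Demand: 2 + 2 + 3 + 5 + 5 + 4 = 21.

21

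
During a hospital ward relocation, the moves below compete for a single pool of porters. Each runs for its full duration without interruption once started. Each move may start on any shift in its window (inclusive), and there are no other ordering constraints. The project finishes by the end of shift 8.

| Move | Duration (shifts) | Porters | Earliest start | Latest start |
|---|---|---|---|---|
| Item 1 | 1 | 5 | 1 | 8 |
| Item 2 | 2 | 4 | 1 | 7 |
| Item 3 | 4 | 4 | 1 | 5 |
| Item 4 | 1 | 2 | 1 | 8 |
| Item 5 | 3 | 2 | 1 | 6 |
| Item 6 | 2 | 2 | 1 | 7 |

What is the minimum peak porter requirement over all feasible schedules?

6

Early-start (Item 1@1, Item 2@1, Item 3@1, Item 4@1, Item 5@1, Item 6@1) gives peak 19: s1:19  s2:12  s3:6  s4:4  s5:0  s6:0  s7:0  s8:0.
Shift Item 2→2, Item 3→4, Item 4→2, Item 5→3, Item 6→6.
Schedule Item 1@1, Item 2@2, Item 3@4, Item 4@2, Item 5@3, Item 6@6: s1:5  s2:6  s3:6  s4:6  s5:6  s6:6  s7:6  s8:0 — peak 6.
Total porter-shifts = 41 over 8 shifts ⇒ peak ≥ ⌈41/8⌉ = 6, so 6 is optimal.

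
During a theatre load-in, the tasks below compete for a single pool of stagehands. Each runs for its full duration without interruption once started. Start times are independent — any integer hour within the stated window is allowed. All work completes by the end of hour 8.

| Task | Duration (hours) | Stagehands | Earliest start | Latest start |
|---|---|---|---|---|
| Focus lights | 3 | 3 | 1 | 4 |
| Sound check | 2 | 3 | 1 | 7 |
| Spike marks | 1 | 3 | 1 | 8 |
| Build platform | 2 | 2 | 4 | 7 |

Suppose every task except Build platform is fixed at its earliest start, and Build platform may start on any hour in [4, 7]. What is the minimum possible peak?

9

Build platform@4: h1:9  h2:6  h3:3  h4:2  h5:2  h6:0  h7:0  h8:0 → peak 9
Build platform@5: h1:9  h2:6  h3:3  h4:0  h5:2  h6:2  h7:0  h8:0 → peak 9
Build platform@6: h1:9  h2:6  h3:3  h4:0  h5:0  h6:2  h7:2  h8:0 → peak 9
Build platform@7: h1:9  h2:6  h3:3  h4:0  h5:0  h6:0  h7:2  h8:2 → peak 9
Best is Build platform@4, peak 9.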